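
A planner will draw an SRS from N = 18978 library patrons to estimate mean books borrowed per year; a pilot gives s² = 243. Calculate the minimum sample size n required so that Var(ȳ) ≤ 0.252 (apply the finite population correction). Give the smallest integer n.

918

Without fpc, n₀ = s²/D = 243/0.252 = 964.2857.
With fpc, (1 − n/N)·s²/n ≤ D requires n ≥ n₀/(1 + n₀/N) = 964.2857/(1 + 964.2857/18978) = 917.6588.
Rounding up, n = 918.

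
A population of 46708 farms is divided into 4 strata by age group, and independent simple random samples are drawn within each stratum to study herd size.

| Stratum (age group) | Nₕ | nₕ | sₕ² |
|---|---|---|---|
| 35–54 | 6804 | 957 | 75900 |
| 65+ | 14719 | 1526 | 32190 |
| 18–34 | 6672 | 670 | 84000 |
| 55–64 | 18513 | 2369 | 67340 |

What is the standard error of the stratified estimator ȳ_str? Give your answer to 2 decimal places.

Var(ȳ_str) = Σₕ Wₕ²(1 − fₕ)sₕ²/nₕ with Wₕ = Nₕ/N, N = 46708.
35–54: Wₕ = 0.14567098; term = 0.14567098²·(1 − 0.14065256)·75900/957 = 1.4462544.
65+: Wₕ = 0.31512803; term = 0.31512803²·(1 − 0.10367552)·32190/1526 = 1.8776116.
18–34: Wₕ = 0.14284491; term = 0.14284491²·(1 − 0.10041966)·84000/670 = 2.3013039.
55–64: Wₕ = 0.39635608; term = 0.39635608²·(1 − 0.12796413)·67340/2369 = 3.894157.
Sum = 9.5193269.
SE = √(9.5193269) = 3.09.

3.09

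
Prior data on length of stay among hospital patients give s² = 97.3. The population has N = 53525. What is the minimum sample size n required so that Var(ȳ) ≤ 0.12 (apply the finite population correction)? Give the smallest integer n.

799

Without fpc, n₀ = s²/D = 97.3/0.12 = 810.8333.
With fpc, (1 − n/N)·s²/n ≤ D requires n ≥ n₀/(1 + n₀/N) = 810.8333/(1 + 810.8333/53525) = 798.7335.
Rounding up, n = 799.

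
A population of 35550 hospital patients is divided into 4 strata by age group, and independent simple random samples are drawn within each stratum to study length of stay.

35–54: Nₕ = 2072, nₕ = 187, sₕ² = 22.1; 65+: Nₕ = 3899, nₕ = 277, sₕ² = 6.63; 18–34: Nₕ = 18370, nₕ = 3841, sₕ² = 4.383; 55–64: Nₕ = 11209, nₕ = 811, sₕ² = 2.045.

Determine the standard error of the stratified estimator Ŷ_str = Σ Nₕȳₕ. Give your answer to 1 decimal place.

1182.4

Var(Ŷ_str) = Σₕ Nₕ²(1 − fₕ)sₕ²/nₕ.
35–54: 2072²·(1 − 187/2072)·22.1/187 = 461585.09.
65+: 3899²·(1 − 277/3899)·6.63/277 = 338014.59.
18–34: 18370²·(1 − 3841/18370)·4.383/3841 = 304559.42.
55–64: 11209²·(1 − 811/11209)·2.045/811 = 293892.93.
Sum = 1.398052 × 10^6.
SE = √(1.398052 × 10^6) = 1182.4.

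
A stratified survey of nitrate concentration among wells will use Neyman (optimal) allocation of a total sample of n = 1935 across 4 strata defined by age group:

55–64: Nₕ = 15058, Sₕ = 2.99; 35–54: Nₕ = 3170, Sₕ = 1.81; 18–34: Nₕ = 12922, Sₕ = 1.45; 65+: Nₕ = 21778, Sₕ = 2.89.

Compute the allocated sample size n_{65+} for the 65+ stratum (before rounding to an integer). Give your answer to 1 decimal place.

Neyman allocation: nₕ = n·NₕSₕ / Σⱼ NⱼSⱼ.
Σ NⱼSⱼ = 15058·2.99 + 3170·1.81 + 12922·1.45 + 21778·2.89 = 132436.44.
n_{65+} = 1935·21778·2.89 / 132436.44 = 919.6.

919.6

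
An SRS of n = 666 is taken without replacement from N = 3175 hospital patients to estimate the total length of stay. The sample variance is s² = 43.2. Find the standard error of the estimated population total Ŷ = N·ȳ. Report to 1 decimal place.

Var(Ŷ) = N²·Var(ȳ) = N²·(1 − n/N)·s²/n.
f = 666/3175 = 0.20976378; Var(ȳ) = 0.79023622·43.2/666 = 0.051258566.
Var(Ŷ) = 3175² · 0.051258566 = 516718.38.
SE(Ŷ) = √(516718.38) = 718.8.

718.8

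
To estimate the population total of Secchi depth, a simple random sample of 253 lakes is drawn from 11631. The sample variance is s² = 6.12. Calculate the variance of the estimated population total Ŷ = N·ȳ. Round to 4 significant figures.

3.201 × 10^6

Var(Ŷ) = N²·Var(ȳ) = N²·(1 − n/N)·s²/n.
f = 253/11631 = 0.02175221; Var(ȳ) = 0.97824779·6.12/253 = 0.023663543.
Var(Ŷ) = 11631² · 0.023663543 = 3.2012079 × 10^6.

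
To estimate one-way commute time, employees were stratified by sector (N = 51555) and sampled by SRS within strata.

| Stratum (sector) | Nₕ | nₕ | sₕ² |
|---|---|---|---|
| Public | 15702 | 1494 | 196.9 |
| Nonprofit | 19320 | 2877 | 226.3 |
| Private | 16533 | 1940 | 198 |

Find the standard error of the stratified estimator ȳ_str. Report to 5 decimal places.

Var(ȳ_str) = Σₕ Wₕ²(1 − fₕ)sₕ²/nₕ with Wₕ = Nₕ/N, N = 51555.
Public: Wₕ = 0.30456794; term = 0.30456794²·(1 − 0.09514712)·196.9/1494 = 0.011062199.
Nonprofit: Wₕ = 0.37474542; term = 0.37474542²·(1 − 0.14891304)·226.3/2877 = 0.0094013731.
Private: Wₕ = 0.32068665; term = 0.32068665²·(1 − 0.11734108)·198/1940 = 0.0092644177.
Sum = 0.02972799.
SE = √(0.02972799) = 0.17242.

0.17242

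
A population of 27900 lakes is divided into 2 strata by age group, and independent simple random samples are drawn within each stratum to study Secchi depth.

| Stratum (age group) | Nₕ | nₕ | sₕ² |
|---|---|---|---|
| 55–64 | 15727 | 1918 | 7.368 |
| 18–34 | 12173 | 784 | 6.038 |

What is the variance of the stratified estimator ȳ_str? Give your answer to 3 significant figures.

Var(ȳ_str) = Σₕ Wₕ²(1 − fₕ)sₕ²/nₕ with Wₕ = Nₕ/N, N = 27900.
55–64: Wₕ = 0.56369176; term = 0.56369176²·(1 − 0.12195587)·7.368/1918 = 0.0010717678.
18–34: Wₕ = 0.43630824; term = 0.43630824²·(1 − 0.06440483)·6.038/784 = 0.001371677.
Sum = 0.0024434448.

0.00244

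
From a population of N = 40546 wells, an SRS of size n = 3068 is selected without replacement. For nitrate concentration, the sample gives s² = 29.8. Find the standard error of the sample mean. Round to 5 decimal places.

Under SRS without replacement, Var(ȳ) = (1 − f)·s²/n with f = n/N = 3068/40546 = 0.07566714.
Var(ȳ) = (1 − 0.07566714)·29.8/3068 = 0.92433286·0.0097131682 = 0.0089782005.
SE(ȳ) = √(0.0089782005) = 0.09475.

0.09475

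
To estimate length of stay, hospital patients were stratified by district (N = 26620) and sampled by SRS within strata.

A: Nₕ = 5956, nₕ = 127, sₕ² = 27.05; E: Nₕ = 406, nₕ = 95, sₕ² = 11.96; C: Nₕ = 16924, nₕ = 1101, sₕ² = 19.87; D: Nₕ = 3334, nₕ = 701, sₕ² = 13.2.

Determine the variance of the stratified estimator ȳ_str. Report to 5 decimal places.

0.01751

Var(ȳ_str) = Σₕ Wₕ²(1 − fₕ)sₕ²/nₕ with Wₕ = Nₕ/N, N = 26620.
A: Wₕ = 0.22374155; term = 0.22374155²·(1 − 0.02132304)·27.05/127 = 0.01043509.
E: Wₕ = 0.01525169; term = 0.01525169²·(1 − 0.23399015)·11.96/95 = 2.2432511 × 10^-5.
C: Wₕ = 0.63576258; term = 0.63576258²·(1 − 0.06505554)·19.87/1101 = 0.0068200301.
D: Wₕ = 0.12524418; term = 0.12524418²·(1 − 0.21025795)·13.2/701 = 2.3326859 × 10^-4.
Sum = 0.017510821.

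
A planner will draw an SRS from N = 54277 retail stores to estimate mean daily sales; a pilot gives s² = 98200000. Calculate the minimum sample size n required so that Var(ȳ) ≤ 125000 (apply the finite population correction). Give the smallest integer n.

775

Without fpc, n₀ = s²/D = 98200000/125000 = 785.6000.
With fpc, (1 − n/N)·s²/n ≤ D requires n ≥ n₀/(1 + n₀/N) = 785.6000/(1 + 785.6000/54277) = 774.3915.
Rounding up, n = 775.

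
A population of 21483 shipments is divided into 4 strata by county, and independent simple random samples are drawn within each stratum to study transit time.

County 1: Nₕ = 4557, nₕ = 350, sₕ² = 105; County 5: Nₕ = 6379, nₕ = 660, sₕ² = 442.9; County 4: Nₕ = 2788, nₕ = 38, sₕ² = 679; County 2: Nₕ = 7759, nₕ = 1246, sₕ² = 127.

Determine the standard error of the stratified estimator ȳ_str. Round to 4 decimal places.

Var(ȳ_str) = Σₕ Wₕ²(1 − fₕ)sₕ²/nₕ with Wₕ = Nₕ/N, N = 21483.
County 1: Wₕ = 0.21212121; term = 0.21212121²·(1 − 0.07680492)·105/350 = 0.012461862.
County 5: Wₕ = 0.29693246; term = 0.29693246²·(1 − 0.10346449)·442.9/660 = 0.053045016.
County 4: Wₕ = 0.12977703; term = 0.12977703²·(1 − 0.01362984)·679/38 = 0.29683956.
County 2: Wₕ = 0.36116930; term = 0.36116930²·(1 − 0.16058770)·127/1246 = 0.011160474.
Sum = 0.37350691.
SE = √(0.37350691) = 0.6112.

0.6112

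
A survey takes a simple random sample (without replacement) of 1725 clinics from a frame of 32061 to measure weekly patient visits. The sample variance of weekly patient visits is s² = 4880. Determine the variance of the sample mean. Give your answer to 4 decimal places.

Under SRS without replacement, Var(ȳ) = (1 − f)·s²/n with f = n/N = 1725/32061 = 0.05380369.
Var(ȳ) = (1 − 0.05380369)·4880/1725 = 0.94619631·2.8289855 = 2.6767757.

2.6768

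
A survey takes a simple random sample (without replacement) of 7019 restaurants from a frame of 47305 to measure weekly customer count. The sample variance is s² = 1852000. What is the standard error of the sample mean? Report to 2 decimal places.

Under SRS without replacement, Var(ȳ) = (1 − f)·s²/n with f = n/N = 7019/47305 = 0.14837755.
Var(ȳ) = (1 − 0.14837755)·1852000/7019 = 0.85162245·263.85525 = 224.70505.
SE(ȳ) = √(224.70505) = 14.99.

14.99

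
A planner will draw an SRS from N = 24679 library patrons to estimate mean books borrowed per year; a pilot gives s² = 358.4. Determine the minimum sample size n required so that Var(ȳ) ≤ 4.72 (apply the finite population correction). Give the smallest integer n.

Without fpc, n₀ = s²/D = 358.4/4.72 = 75.9322.
With fpc, (1 − n/N)·s²/n ≤ D requires n ≥ n₀/(1 + n₀/N) = 75.9322/(1 + 75.9322/24679) = 75.6993.
Rounding up, n = 76.

76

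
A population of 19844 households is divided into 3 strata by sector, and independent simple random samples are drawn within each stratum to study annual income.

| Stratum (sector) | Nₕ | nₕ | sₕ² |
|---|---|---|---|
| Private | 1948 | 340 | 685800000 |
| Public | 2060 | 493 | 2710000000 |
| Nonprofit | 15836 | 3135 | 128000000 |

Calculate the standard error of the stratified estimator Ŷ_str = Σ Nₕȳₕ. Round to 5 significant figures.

5.6811 × 10^6

Var(Ŷ_str) = Σₕ Nₕ²(1 − fₕ)sₕ²/nₕ.
Private: 1948²·(1 − 340/1948)·685800000/340 = 6.3182028 × 10^12.
Public: 2060²·(1 − 493/2060)·2710000000/493 = 1.7744288 × 10^13.
Nonprofit: 15836²·(1 − 3135/15836)·128000000/3135 = 8.2121303 × 10^12.
Sum = 3.2274621 × 10^13.
SE = √(3.2274621 × 10^13) = 5.6811 × 10^6.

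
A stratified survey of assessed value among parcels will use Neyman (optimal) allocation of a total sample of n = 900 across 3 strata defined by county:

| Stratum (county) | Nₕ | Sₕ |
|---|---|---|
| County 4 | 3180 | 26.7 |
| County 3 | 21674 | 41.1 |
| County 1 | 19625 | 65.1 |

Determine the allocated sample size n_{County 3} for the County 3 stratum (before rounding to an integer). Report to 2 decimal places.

Neyman allocation: nₕ = n·NₕSₕ / Σⱼ NⱼSⱼ.
Σ NⱼSⱼ = 3180·26.7 + 21674·41.1 + 19625·65.1 = 2.2532949 × 10^6.
n_{County 3} = 900·21674·41.1 / (2.2532949 × 10^6) = 355.80.

355.80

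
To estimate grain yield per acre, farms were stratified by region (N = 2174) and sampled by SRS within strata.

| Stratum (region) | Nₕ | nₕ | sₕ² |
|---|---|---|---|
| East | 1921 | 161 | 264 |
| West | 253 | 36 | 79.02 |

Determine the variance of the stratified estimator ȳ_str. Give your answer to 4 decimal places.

Var(ȳ_str) = Σₕ Wₕ²(1 − fₕ)sₕ²/nₕ with Wₕ = Nₕ/N, N = 2174.
East: Wₕ = 0.88362466; term = 0.88362466²·(1 − 0.08381052)·264/161 = 1.1730027.
West: Wₕ = 0.11637534; term = 0.11637534²·(1 − 0.14229249)·79.02/36 = 0.025497388.
Sum = 1.1985001.

1.1985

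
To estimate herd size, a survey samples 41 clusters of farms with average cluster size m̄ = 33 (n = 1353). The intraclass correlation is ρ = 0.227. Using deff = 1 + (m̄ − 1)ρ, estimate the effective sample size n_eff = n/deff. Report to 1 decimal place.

163.7

deff = 1 + (33 − 1)·0.227 = 1 + 7.264 = 8.264.
n_eff = 1353 / 8.264 = 163.7.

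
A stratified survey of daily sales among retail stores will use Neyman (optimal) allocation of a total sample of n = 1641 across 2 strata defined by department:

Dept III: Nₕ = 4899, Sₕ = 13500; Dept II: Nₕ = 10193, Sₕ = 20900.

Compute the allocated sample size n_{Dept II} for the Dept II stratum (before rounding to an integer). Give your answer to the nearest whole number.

Neyman allocation: nₕ = n·NₕSₕ / Σⱼ NⱼSⱼ.
Σ NⱼSⱼ = 4899·13500 + 10193·20900 = 2.791702 × 10^8.
n_{Dept II} = 1641·10193·20900 / (2.791702 × 10^8) = 1252.

1252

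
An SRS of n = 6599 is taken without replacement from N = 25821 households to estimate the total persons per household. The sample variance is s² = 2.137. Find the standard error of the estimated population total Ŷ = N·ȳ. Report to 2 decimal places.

400.91

Var(Ŷ) = N²·Var(ȳ) = N²·(1 − n/N)·s²/n.
f = 6599/25821 = 0.25556717; Var(ȳ) = 0.74443283·2.137/6599 = 2.4107485 × 10^-4.
Var(Ŷ) = 25821² · (2.4107485 × 10^-4) = 160730.4.
SE(Ŷ) = √(160730.4) = 400.91.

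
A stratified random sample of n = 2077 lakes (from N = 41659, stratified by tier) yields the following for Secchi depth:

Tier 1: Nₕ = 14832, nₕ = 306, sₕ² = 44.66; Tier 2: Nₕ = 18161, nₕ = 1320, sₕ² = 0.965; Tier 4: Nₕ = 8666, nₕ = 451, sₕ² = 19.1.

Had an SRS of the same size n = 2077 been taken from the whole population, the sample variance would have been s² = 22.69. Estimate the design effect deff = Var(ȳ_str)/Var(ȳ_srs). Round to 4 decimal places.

1.9254

Var(ȳ_str) = Σ Wₕ²(1−fₕ)sₕ²/nₕ with Wₕ = Nₕ/41659:
  Tier 1: (14832/41659)²·(1−306/14832)·44.66/306 = 0.01811863
  Tier 2: (18161/41659)²·(1−1320/18161)·0.965/1320 = 1.2883781 × 10^-4
  Tier 4: (8666/41659)²·(1−451/8666)·19.1/451 = 0.0017372623
  → Var(ȳ_str) = 0.01998473.
Var(ȳ_srs) = (1 − 2077/41659)·22.69/2077 = 0.01037975.
deff = 0.01998473 / 0.01037975 = 1.9254.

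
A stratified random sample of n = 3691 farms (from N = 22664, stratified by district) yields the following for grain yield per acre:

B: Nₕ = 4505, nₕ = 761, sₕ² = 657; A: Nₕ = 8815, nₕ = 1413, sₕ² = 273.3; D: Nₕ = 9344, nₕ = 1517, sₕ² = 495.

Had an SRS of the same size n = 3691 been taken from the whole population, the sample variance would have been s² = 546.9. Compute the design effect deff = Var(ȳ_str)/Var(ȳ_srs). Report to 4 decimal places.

0.8012

Var(ȳ_str) = Σ Wₕ²(1−fₕ)sₕ²/nₕ with Wₕ = Nₕ/22664:
  B: (4505/22664)²·(1−761/4505)·657/761 = 0.028349031
  A: (8815/22664)²·(1−1413/8815)·273.3/1413 = 0.024569468
  D: (9344/22664)²·(1−1517/9344)·495/1517 = 0.046459514
  → Var(ȳ_str) = 0.099378013.
Var(ȳ_srs) = (1 − 3691/22664)·546.9/3691 = 0.12404045.
deff = 0.099378013 / 0.12404045 = 0.8012.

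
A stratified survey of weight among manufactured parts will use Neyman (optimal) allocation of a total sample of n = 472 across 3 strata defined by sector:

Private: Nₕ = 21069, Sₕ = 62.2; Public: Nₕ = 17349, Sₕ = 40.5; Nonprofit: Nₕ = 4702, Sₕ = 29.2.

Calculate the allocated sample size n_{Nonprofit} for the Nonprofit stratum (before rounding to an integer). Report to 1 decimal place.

30.1

Neyman allocation: nₕ = n·NₕSₕ / Σⱼ NⱼSⱼ.
Σ NⱼSⱼ = 21069·62.2 + 17349·40.5 + 4702·29.2 = 2.1504247 × 10^6.
n_{Nonprofit} = 472·4702·29.2 / (2.1504247 × 10^6) = 30.1.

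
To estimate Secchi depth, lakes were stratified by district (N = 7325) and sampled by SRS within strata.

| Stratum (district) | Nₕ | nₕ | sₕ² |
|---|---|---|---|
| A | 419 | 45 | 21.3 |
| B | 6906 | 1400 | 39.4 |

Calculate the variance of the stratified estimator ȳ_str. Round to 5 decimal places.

Var(ȳ_str) = Σₕ Wₕ²(1 − fₕ)sₕ²/nₕ with Wₕ = Nₕ/N, N = 7325.
A: Wₕ = 0.05720137; term = 0.05720137²·(1 − 0.10739857)·21.3/45 = 0.0013824119.
B: Wₕ = 0.94279863; term = 0.94279863²·(1 − 0.20272227)·39.4/1400 = 0.019944158.
Sum = 0.02132657.

0.02133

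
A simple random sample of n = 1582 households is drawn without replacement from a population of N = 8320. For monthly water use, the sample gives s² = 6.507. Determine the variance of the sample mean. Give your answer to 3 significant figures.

0.00333

Under SRS without replacement, Var(ȳ) = (1 − f)·s²/n with f = n/N = 1582/8320 = 0.19014423.
Var(ȳ) = (1 − 0.19014423)·6.507/1582 = 0.80985577·0.0041131479 = 0.0033310566.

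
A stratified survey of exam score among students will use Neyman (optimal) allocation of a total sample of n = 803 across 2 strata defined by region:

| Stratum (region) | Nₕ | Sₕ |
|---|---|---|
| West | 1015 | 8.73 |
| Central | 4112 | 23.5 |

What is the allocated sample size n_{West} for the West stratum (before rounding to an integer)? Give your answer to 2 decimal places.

Neyman allocation: nₕ = n·NₕSₕ / Σⱼ NⱼSⱼ.
Σ NⱼSⱼ = 1015·8.73 + 4112·23.5 = 105492.95.
n_{West} = 803·1015·8.73 / 105492.95 = 67.45.

67.45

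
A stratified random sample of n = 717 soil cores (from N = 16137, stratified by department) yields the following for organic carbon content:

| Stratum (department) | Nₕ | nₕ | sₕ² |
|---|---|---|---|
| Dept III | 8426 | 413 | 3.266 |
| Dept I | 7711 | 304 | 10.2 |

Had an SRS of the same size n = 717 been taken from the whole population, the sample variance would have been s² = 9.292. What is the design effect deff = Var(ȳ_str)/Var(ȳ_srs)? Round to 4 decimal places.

0.7598

Var(ȳ_str) = Σ Wₕ²(1−fₕ)sₕ²/nₕ with Wₕ = Nₕ/16137:
  Dept III: (8426/16137)²·(1−413/8426)·3.266/413 = 0.0020503931
  Dept I: (7711/16137)²·(1−304/7711)·10.2/304 = 0.0073592582
  → Var(ȳ_str) = 0.0094096513.
Var(ȳ_srs) = (1 − 717/16137)·9.292/717 = 0.012383734.
deff = 0.0094096513 / 0.012383734 = 0.7598.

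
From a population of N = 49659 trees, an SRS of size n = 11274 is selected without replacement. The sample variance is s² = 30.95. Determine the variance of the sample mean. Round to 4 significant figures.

Under SRS without replacement, Var(ȳ) = (1 − f)·s²/n with f = n/N = 11274/49659 = 0.22702833.
Var(ȳ) = (1 − 0.22702833)·30.95/11274 = 0.77297167·0.0027452546 = 0.002122004.

0.002122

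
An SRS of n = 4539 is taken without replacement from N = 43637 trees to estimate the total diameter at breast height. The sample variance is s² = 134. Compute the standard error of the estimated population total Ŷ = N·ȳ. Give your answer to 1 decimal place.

Var(Ŷ) = N²·Var(ȳ) = N²·(1 − n/N)·s²/n.
f = 4539/43637 = 0.10401723; Var(ȳ) = 0.89598277·134/4539 = 0.026451133.
Var(Ŷ) = 43637² · 0.026451133 = 5.0367924 × 10^7.
SE(Ŷ) = √(5.0367924 × 10^7) = 7097.0.

7097.0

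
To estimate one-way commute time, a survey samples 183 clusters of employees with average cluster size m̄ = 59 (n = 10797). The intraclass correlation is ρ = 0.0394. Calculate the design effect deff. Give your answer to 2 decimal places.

deff = 1 + (59 − 1)·0.0394 = 1 + 2.2852 = 3.2852.

3.29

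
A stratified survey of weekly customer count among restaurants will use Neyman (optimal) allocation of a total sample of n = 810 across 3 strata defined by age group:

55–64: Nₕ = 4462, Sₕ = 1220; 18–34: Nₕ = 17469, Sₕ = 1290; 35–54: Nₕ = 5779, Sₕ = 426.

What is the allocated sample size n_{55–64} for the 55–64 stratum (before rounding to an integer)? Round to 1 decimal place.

144.9

Neyman allocation: nₕ = n·NₕSₕ / Σⱼ NⱼSⱼ.
Σ NⱼSⱼ = 4462·1220 + 17469·1290 + 5779·426 = 3.0440504 × 10^7.
n_{55–64} = 810·4462·1220 / (3.0440504 × 10^7) = 144.9.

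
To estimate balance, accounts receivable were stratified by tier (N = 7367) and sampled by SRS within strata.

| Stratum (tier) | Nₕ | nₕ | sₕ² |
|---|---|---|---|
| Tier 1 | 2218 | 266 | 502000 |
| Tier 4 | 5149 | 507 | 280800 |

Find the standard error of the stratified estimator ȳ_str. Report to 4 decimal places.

Var(ȳ_str) = Σₕ Wₕ²(1 − fₕ)sₕ²/nₕ with Wₕ = Nₕ/N, N = 7367.
Tier 1: Wₕ = 0.30107235; term = 0.30107235²·(1 − 0.11992786)·502000/266 = 150.55046.
Tier 4: Wₕ = 0.69892765; term = 0.69892765²·(1 − 0.09846572)·280800/507 = 243.9135.
Sum = 394.46396.
SE = √(394.46396) = 19.8611.

19.8611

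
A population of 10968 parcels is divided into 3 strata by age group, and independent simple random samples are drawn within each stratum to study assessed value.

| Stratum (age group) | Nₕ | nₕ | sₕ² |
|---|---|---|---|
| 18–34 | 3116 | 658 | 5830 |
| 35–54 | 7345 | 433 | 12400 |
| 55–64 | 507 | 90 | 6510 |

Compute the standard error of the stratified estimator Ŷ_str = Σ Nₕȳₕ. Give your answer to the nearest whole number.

Var(Ŷ_str) = Σₕ Nₕ²(1 − fₕ)sₕ²/nₕ.
18–34: 3116²·(1 − 658/3116)·5830/658 = 6.7861271 × 10^7.
35–54: 7345²·(1 − 433/7345)·12400/433 = 1.4538825 × 10^9.
55–64: 507²·(1 − 90/507)·6510/90 = 1.5292641 × 10^7.
Sum = 1.5370364 × 10^9.
SE = √(1.5370364 × 10^9) = 39205.

39205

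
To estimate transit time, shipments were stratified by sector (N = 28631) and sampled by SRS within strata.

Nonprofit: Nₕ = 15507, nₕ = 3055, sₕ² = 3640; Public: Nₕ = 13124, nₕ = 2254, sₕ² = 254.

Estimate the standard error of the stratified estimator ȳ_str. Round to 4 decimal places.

Var(ȳ_str) = Σₕ Wₕ²(1 − fₕ)sₕ²/nₕ with Wₕ = Nₕ/N, N = 28631.
Nonprofit: Wₕ = 0.54161573; term = 0.54161573²·(1 − 0.19700780)·3640/3055 = 0.28066227.
Public: Wₕ = 0.45838427; term = 0.45838427²·(1 − 0.17174642)·254/2254 = 0.019611126.
Sum = 0.3002734.
SE = √(0.3002734) = 0.5480.

0.5480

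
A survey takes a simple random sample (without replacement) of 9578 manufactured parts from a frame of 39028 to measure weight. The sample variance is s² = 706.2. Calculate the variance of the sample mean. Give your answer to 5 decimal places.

Under SRS without replacement, Var(ȳ) = (1 − f)·s²/n with f = n/N = 9578/39028 = 0.24541355.
Var(ȳ) = (1 − 0.24541355)·706.2/9578 = 0.75458645·0.073731468 = 0.055636767.

0.05564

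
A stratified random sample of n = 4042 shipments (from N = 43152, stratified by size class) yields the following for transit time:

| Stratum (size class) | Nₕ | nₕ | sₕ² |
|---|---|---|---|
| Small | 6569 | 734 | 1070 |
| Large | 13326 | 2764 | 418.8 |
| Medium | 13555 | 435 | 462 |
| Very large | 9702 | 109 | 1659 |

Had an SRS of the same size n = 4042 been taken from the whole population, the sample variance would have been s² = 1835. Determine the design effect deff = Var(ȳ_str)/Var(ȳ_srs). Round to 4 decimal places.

2.1962

Var(ȳ_str) = Σ Wₕ²(1−fₕ)sₕ²/nₕ with Wₕ = Nₕ/43152:
  Small: (6569/43152)²·(1−734/6569)·1070/734 = 0.030007235
  Large: (13326/43152)²·(1−2764/13326)·418.8/2764 = 0.011452828
  Medium: (13555/43152)²·(1−435/13555)·462/435 = 0.10143416
  Very large: (9702/43152)²·(1−109/9702)·1659/109 = 0.76073561
  → Var(ȳ_str) = 0.90362983.
Var(ȳ_srs) = (1 − 4042/43152)·1835/4042 = 0.41145908.
deff = 0.90362983 / 0.41145908 = 2.1962.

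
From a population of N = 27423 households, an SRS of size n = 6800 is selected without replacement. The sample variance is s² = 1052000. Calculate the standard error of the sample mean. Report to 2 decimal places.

10.79

Under SRS without replacement, Var(ȳ) = (1 − f)·s²/n with f = n/N = 6800/27423 = 0.24796703.
Var(ȳ) = (1 − 0.24796703)·1052000/6800 = 0.75203297·154.70588 = 116.34392.
SE(ȳ) = √(116.34392) = 10.79.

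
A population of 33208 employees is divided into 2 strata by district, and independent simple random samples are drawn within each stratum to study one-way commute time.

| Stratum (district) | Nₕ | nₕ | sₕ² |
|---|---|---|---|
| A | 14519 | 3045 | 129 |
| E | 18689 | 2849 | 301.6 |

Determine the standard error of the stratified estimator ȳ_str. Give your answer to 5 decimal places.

0.18660

Var(ȳ_str) = Σₕ Wₕ²(1 − fₕ)sₕ²/nₕ with Wₕ = Nₕ/N, N = 33208.
A: Wₕ = 0.43721392; term = 0.43721392²·(1 − 0.20972519)·129/3045 = 0.0063998313.
E: Wₕ = 0.56278608; term = 0.56278608²·(1 − 0.15244261)·301.6/2849 = 0.028418077.
Sum = 0.034817908.
SE = √(0.034817908) = 0.18660.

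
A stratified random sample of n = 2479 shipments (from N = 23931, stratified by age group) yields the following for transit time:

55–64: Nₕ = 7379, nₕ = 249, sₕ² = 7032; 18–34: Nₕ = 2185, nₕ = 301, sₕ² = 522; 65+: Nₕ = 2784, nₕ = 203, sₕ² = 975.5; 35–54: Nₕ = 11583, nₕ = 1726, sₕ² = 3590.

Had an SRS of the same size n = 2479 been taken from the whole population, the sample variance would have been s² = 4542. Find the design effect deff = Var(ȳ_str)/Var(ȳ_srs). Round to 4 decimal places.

1.8764

Var(ȳ_str) = Σ Wₕ²(1−fₕ)sₕ²/nₕ with Wₕ = Nₕ/23931:
  55–64: (7379/23931)²·(1−249/7379)·7032/249 = 2.5944473
  18–34: (2185/23931)²·(1−301/2185)·522/301 = 0.012465642
  65+: (2784/23931)²·(1−203/2784)·975.5/203 = 0.060292984
  35–54: (11583/23931)²·(1−1726/11583)·3590/1726 = 0.41466538
  → Var(ȳ_str) = 3.0818713.
Var(ȳ_srs) = (1 − 2479/23931)·4542/2479 = 1.6423947.
deff = 3.0818713 / 1.6423947 = 1.8764.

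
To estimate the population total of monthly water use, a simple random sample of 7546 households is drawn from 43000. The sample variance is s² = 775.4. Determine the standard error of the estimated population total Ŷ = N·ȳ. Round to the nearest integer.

12516

Var(Ŷ) = N²·Var(ȳ) = N²·(1 − n/N)·s²/n.
f = 7546/43000 = 0.17548837; Var(ȳ) = 0.82451163·775.4/7546 = 0.084723869.
Var(Ŷ) = 43000² · 0.084723869 = 1.5665443 × 10^8.
SE(Ŷ) = √(1.5665443 × 10^8) = 12516.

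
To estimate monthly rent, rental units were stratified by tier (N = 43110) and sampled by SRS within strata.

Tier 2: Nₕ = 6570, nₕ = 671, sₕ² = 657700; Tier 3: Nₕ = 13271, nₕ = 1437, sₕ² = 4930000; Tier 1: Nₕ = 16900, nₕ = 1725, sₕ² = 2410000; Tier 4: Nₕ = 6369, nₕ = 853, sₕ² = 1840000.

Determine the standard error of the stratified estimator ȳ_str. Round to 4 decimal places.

23.3221

Var(ȳ_str) = Σₕ Wₕ²(1 − fₕ)sₕ²/nₕ with Wₕ = Nₕ/N, N = 43110.
Tier 2: Wₕ = 0.15240084; term = 0.15240084²·(1 − 0.10213090)·657700/671 = 20.440572.
Tier 3: Wₕ = 0.30784041; term = 0.30784041²·(1 − 0.10828121)·4930000/1437 = 289.91409.
Tier 1: Wₕ = 0.39202041; term = 0.39202041²·(1 − 0.10207101)·2410000/1725 = 192.79124.
Tier 4: Wₕ = 0.14773834; term = 0.14773834²·(1 − 0.13392997)·1840000/853 = 40.776341.
Sum = 543.92224.
SE = √(543.92224) = 23.3221.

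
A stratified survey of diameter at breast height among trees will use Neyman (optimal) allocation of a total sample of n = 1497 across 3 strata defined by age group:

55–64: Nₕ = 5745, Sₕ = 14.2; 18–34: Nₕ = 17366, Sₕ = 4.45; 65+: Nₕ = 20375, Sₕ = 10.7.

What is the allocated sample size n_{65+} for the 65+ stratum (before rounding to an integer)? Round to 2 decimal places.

865.99

Neyman allocation: nₕ = n·NₕSₕ / Σⱼ NⱼSⱼ.
Σ NⱼSⱼ = 5745·14.2 + 17366·4.45 + 20375·10.7 = 376870.2.
n_{65+} = 1497·20375·10.7 / 376870.2 = 865.99.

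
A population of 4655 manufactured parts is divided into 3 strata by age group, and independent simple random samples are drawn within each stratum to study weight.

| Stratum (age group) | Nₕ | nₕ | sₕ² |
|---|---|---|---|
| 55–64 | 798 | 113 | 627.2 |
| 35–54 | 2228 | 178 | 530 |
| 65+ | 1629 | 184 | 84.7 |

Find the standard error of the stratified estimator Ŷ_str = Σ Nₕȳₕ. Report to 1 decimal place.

Var(Ŷ_str) = Σₕ Nₕ²(1 − fₕ)sₕ²/nₕ.
55–64: 798²·(1 − 113/798)·627.2/113 = 3.0340384 × 10^6.
35–54: 2228²·(1 − 178/2228)·530/178 = 1.3599562 × 10^7.
65+: 1629²·(1 − 184/1629)·84.7/184 = 1.0835639 × 10^6.
Sum = 1.7717164 × 10^7.
SE = √(1.7717164 × 10^7) = 4209.2.

4209.2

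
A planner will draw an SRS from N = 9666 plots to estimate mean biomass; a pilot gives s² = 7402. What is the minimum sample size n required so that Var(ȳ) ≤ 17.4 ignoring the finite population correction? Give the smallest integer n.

Without fpc, n₀ = s²/D = 7402/17.4 = 425.4023.
Rounding up, n = 426.

426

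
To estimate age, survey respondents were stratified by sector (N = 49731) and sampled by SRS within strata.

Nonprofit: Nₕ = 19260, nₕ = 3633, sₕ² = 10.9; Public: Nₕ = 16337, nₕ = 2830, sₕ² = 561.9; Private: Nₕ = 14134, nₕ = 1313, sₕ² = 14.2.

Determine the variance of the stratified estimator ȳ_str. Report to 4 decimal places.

0.0189

Var(ȳ_str) = Σₕ Wₕ²(1 − fₕ)sₕ²/nₕ with Wₕ = Nₕ/N, N = 49731.
Nonprofit: Wₕ = 0.38728359; term = 0.38728359²·(1 − 0.18862928)·10.9/3633 = 3.6512251 × 10^-4.
Public: Wₕ = 0.32850737; term = 0.32850737²·(1 − 0.17322642)·561.9/2830 = 0.017715337.
Private: Wₕ = 0.28420904; term = 0.28420904²·(1 − 0.09289656)·14.2/1313 = 7.9242145 × 10^-4.
Sum = 0.018872881.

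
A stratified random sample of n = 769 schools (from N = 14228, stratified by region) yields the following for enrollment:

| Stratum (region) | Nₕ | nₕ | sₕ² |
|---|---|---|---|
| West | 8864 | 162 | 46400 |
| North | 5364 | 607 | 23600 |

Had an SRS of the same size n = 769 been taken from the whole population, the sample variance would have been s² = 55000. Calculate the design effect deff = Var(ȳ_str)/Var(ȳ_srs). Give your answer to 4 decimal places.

1.6855

Var(ȳ_str) = Σ Wₕ²(1−fₕ)sₕ²/nₕ with Wₕ = Nₕ/14228:
  West: (8864/14228)²·(1−162/8864)·46400/162 = 109.13501
  North: (5364/14228)²·(1−607/5364)·23600/607 = 4.9006932
  → Var(ȳ_str) = 114.0357.
Var(ȳ_srs) = (1 − 769/14228)·55000/769 = 67.655839.
deff = 114.0357 / 67.655839 = 1.6855.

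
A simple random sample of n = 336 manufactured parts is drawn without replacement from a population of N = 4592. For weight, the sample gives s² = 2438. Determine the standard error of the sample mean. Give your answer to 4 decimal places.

Under SRS without replacement, Var(ȳ) = (1 − f)·s²/n with f = n/N = 336/4592 = 0.07317073.
Var(ȳ) = (1 − 0.07317073)·2438/336 = 0.92682927·7.2559524 = 6.725029.
SE(ȳ) = √(6.725029) = 2.5933.

2.5933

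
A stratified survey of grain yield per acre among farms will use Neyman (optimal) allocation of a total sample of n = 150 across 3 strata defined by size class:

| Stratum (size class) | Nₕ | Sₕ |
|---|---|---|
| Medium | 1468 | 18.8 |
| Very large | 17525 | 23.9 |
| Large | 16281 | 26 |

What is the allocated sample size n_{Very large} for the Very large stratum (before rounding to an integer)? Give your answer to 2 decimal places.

72.24

Neyman allocation: nₕ = n·NₕSₕ / Σⱼ NⱼSⱼ.
Σ NⱼSⱼ = 1468·18.8 + 17525·23.9 + 16281·26 = 869751.9.
n_{Very large} = 150·17525·23.9 / 869751.9 = 72.24.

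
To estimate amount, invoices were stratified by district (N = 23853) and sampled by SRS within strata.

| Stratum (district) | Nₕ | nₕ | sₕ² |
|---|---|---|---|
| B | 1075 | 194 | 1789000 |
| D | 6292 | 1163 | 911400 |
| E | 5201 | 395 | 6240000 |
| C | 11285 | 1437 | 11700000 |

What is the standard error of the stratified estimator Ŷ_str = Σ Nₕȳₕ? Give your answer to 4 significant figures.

Var(Ŷ_str) = Σₕ Nₕ²(1 − fₕ)sₕ²/nₕ.
B: 1075²·(1 − 194/1075)·1789000/194 = 8.7335937 × 10^9.
D: 6292²·(1 − 1163/6292)·911400/1163 = 2.529011 × 10^10.
E: 5201²·(1 − 395/5201)·6240000/395 = 3.9487361 × 10^11.
C: 11285²·(1 − 1437/11285)·11700000/1437 = 9.0485439 × 10^11.
Sum = 1.3337517 × 10^12.
SE = √(1.3337517 × 10^12) = 1.155 × 10^6.

1.155 × 10^6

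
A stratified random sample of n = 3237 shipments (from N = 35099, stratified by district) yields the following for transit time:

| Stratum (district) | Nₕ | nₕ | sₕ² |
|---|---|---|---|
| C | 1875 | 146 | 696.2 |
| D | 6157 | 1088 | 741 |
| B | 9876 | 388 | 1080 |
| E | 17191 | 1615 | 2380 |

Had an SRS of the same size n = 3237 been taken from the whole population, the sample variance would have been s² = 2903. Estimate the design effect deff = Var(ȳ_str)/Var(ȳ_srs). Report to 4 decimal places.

Var(ȳ_str) = Σ Wₕ²(1−fₕ)sₕ²/nₕ with Wₕ = Nₕ/35099:
  C: (1875/35099)²·(1−146/1875)·696.2/146 = 0.012548388
  D: (6157/35099)²·(1−1088/6157)·741/1088 = 0.017254059
  B: (9876/35099)²·(1−388/9876)·1080/388 = 0.21171825
  E: (17191/35099)²·(1−1615/17191)·2380/1615 = 0.32031112
  → Var(ȳ_str) = 0.56183182.
Var(ȳ_srs) = (1 − 3237/35099)·2903/3237 = 0.81410913.
deff = 0.56183182 / 0.81410913 = 0.6901.

0.6901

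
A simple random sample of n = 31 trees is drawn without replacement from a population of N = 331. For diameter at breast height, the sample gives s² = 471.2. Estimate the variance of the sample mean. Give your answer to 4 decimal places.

Under SRS without replacement, Var(ȳ) = (1 − f)·s²/n with f = n/N = 31/331 = 0.09365559.
Var(ȳ) = (1 − 0.09365559)·471.2/31 = 0.90634441·15.2 = 13.776435.

13.7764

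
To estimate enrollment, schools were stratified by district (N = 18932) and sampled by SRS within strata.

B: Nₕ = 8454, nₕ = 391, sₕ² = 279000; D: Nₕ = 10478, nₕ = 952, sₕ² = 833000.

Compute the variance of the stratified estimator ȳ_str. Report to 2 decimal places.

379.38

Var(ȳ_str) = Σₕ Wₕ²(1 − fₕ)sₕ²/nₕ with Wₕ = Nₕ/N, N = 18932.
B: Wₕ = 0.44654553; term = 0.44654553²·(1 − 0.04625030)·279000/391 = 135.70422.
D: Wₕ = 0.55345447; term = 0.55345447²·(1 − 0.09085703)·833000/952 = 243.6711.
Sum = 379.37532.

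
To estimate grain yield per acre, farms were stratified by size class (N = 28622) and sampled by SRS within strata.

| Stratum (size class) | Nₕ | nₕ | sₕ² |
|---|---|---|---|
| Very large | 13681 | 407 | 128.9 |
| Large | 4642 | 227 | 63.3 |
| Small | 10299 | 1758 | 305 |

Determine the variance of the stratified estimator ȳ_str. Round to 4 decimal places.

Var(ȳ_str) = Σₕ Wₕ²(1 − fₕ)sₕ²/nₕ with Wₕ = Nₕ/N, N = 28622.
Very large: Wₕ = 0.47798896; term = 0.47798896²·(1 − 0.02974929)·128.9/407 = 0.070206643.
Large: Wₕ = 0.16218294; term = 0.16218294²·(1 − 0.04890134)·63.3/227 = 0.0069761168.
Small: Wₕ = 0.35982810; term = 0.35982810²·(1 − 0.17069618)·305/1758 = 0.018628796.
Sum = 0.095811556.

0.0958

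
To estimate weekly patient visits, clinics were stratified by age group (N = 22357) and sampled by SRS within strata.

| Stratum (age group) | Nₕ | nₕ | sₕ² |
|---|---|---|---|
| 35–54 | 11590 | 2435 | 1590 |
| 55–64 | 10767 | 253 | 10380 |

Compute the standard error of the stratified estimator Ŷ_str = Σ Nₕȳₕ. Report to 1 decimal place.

Var(Ŷ_str) = Σₕ Nₕ²(1 − fₕ)sₕ²/nₕ.
35–54: 11590²·(1 − 2435/11590)·1590/2435 = 6.9285115 × 10^7.
55–64: 10767²·(1 − 253/10767)·10380/253 = 4.6445059 × 10^9.
Sum = 4.713791 × 10^9.
SE = √(4.713791 × 10^9) = 68657.1.

68657.1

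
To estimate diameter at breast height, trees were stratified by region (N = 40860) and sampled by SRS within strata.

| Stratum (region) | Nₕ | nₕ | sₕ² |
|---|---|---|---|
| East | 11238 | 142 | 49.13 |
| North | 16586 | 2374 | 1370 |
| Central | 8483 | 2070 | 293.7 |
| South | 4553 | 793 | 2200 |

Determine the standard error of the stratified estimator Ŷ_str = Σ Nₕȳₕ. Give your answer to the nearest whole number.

15310

Var(Ŷ_str) = Σₕ Nₕ²(1 − fₕ)sₕ²/nₕ.
East: 11238²·(1 − 142/11238)·49.13/142 = 4.3143353 × 10^7.
North: 16586²·(1 − 2374/16586)·1370/2374 = 1.3603063 × 10^8.
Central: 8483²·(1 − 2070/8483)·293.7/2070 = 7.7187026 × 10^6.
South: 4553²·(1 − 793/4553)·2200/793 = 4.7493589 × 10^7.
Sum = 2.3438627 × 10^8.
SE = √(2.3438627 × 10^8) = 15310.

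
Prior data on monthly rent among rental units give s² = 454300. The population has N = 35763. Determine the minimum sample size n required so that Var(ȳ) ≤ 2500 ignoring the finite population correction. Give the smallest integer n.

182

Without fpc, n₀ = s²/D = 454300/2500 = 181.7200.
Rounding up, n = 182.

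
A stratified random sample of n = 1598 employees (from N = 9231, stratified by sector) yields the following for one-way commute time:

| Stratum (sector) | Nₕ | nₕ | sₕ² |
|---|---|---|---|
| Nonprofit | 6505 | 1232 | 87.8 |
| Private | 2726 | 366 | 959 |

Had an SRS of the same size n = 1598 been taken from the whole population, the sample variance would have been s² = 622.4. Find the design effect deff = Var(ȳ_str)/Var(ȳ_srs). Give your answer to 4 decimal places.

0.7033

Var(ȳ_str) = Σ Wₕ²(1−fₕ)sₕ²/nₕ with Wₕ = Nₕ/9231:
  Nonprofit: (6505/9231)²·(1−1232/6505)·87.8/1232 = 0.028687413
  Private: (2726/9231)²·(1−366/2726)·959/366 = 0.1978235
  → Var(ȳ_str) = 0.22651091.
Var(ȳ_srs) = (1 − 1598/9231)·622.4/1598 = 0.32206188.
deff = 0.22651091 / 0.32206188 = 0.7033.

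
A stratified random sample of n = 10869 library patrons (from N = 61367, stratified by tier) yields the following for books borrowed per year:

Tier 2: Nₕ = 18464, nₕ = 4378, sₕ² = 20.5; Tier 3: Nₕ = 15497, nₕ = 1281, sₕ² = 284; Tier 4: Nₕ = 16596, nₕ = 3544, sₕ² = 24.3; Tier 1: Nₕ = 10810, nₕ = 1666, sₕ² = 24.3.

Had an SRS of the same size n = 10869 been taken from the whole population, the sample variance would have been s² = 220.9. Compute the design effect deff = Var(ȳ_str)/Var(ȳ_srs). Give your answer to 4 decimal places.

0.8413

Var(ȳ_str) = Σ Wₕ²(1−fₕ)sₕ²/nₕ with Wₕ = Nₕ/61367:
  Tier 2: (18464/61367)²·(1−4378/18464)·20.5/4378 = 3.2338643 × 10^-4
  Tier 3: (15497/61367)²·(1−1281/15497)·284/1281 = 0.012969537
  Tier 4: (16596/61367)²·(1−3544/16596)·24.3/3544 = 3.9438761 × 10^-4
  Tier 1: (10810/61367)²·(1−1666/10810)·24.3/1666 = 3.8284537 × 10^-4
  → Var(ȳ_str) = 0.014070156.
Var(ȳ_srs) = (1 − 10869/61367)·220.9/10869 = 0.016724202.
deff = 0.014070156 / 0.016724202 = 0.8413.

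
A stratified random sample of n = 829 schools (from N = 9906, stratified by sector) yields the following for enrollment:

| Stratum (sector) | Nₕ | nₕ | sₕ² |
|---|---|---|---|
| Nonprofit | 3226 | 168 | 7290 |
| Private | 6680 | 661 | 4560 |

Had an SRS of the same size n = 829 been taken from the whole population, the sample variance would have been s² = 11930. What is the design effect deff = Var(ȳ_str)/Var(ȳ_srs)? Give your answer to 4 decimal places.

Var(ȳ_str) = Σ Wₕ²(1−fₕ)sₕ²/nₕ with Wₕ = Nₕ/9906:
  Nonprofit: (3226/9906)²·(1−168/3226)·7290/168 = 4.3623795
  Private: (6680/9906)²·(1−661/6680)·4560/661 = 2.8266207
  → Var(ȳ_str) = 7.1890002.
Var(ȳ_srs) = (1 − 829/9906)·11930/829 = 13.186512.
deff = 7.1890002 / 13.186512 = 0.5452.

0.5452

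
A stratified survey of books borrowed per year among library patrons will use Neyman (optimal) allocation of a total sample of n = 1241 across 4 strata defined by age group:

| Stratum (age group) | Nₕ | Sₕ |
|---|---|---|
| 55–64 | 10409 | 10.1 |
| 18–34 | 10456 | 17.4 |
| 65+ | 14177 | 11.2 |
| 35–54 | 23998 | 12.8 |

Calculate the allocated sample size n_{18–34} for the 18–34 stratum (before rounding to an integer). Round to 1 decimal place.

Neyman allocation: nₕ = n·NₕSₕ / Σⱼ NⱼSⱼ.
Σ NⱼSⱼ = 10409·10.1 + 10456·17.4 + 14177·11.2 + 23998·12.8 = 753022.1.
n_{18–34} = 1241·10456·17.4 / 753022.1 = 299.8.

299.8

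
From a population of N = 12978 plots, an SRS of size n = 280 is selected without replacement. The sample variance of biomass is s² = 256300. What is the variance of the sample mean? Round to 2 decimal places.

895.61

Under SRS without replacement, Var(ȳ) = (1 − f)·s²/n with f = n/N = 280/12978 = 0.02157497.
Var(ȳ) = (1 − 0.02157497)·256300/280 = 0.97842503·915.35714 = 895.60834.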